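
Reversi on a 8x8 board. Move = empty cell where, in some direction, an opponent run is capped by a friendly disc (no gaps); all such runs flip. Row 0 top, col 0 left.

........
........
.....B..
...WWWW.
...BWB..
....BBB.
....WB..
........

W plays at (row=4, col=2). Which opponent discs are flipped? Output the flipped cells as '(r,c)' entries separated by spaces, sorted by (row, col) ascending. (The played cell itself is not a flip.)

Dir NW: first cell '.' (not opp) -> no flip
Dir N: first cell '.' (not opp) -> no flip
Dir NE: first cell 'W' (not opp) -> no flip
Dir W: first cell '.' (not opp) -> no flip
Dir E: opp run (4,3) capped by W -> flip
Dir SW: first cell '.' (not opp) -> no flip
Dir S: first cell '.' (not opp) -> no flip
Dir SE: first cell '.' (not opp) -> no flip

Answer: (4,3)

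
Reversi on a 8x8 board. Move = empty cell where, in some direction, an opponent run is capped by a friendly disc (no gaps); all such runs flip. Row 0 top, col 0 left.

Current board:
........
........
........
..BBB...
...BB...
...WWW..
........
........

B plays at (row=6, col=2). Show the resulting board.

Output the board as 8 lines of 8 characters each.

Place B at (6,2); scan 8 dirs for brackets.
Dir NW: first cell '.' (not opp) -> no flip
Dir N: first cell '.' (not opp) -> no flip
Dir NE: opp run (5,3) capped by B -> flip
Dir W: first cell '.' (not opp) -> no flip
Dir E: first cell '.' (not opp) -> no flip
Dir SW: first cell '.' (not opp) -> no flip
Dir S: first cell '.' (not opp) -> no flip
Dir SE: first cell '.' (not opp) -> no flip
All flips: (5,3)

Answer: ........
........
........
..BBB...
...BB...
...BWW..
..B.....
........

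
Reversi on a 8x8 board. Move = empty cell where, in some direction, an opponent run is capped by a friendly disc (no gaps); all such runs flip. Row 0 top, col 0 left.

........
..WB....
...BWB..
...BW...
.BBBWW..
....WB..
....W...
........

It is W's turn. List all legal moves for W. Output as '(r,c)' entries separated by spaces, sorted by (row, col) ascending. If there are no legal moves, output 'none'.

(0,2): flips 1 -> legal
(0,3): no bracket -> illegal
(0,4): no bracket -> illegal
(1,4): flips 1 -> legal
(1,5): no bracket -> illegal
(1,6): flips 1 -> legal
(2,2): flips 2 -> legal
(2,6): flips 1 -> legal
(3,0): no bracket -> illegal
(3,1): no bracket -> illegal
(3,2): flips 2 -> legal
(3,5): no bracket -> illegal
(3,6): no bracket -> illegal
(4,0): flips 3 -> legal
(4,6): flips 1 -> legal
(5,0): no bracket -> illegal
(5,1): flips 2 -> legal
(5,2): flips 1 -> legal
(5,3): no bracket -> illegal
(5,6): flips 1 -> legal
(6,5): flips 1 -> legal
(6,6): flips 1 -> legal

Answer: (0,2) (1,4) (1,6) (2,2) (2,6) (3,2) (4,0) (4,6) (5,1) (5,2) (5,6) (6,5) (6,6)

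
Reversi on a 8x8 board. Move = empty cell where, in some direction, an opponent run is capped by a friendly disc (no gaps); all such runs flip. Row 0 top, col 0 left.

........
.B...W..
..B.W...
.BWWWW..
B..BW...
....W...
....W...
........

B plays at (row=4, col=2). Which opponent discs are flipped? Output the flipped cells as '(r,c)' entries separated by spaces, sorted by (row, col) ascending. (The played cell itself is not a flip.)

Answer: (3,2)

Derivation:
Dir NW: first cell 'B' (not opp) -> no flip
Dir N: opp run (3,2) capped by B -> flip
Dir NE: opp run (3,3) (2,4) (1,5), next='.' -> no flip
Dir W: first cell '.' (not opp) -> no flip
Dir E: first cell 'B' (not opp) -> no flip
Dir SW: first cell '.' (not opp) -> no flip
Dir S: first cell '.' (not opp) -> no flip
Dir SE: first cell '.' (not opp) -> no flip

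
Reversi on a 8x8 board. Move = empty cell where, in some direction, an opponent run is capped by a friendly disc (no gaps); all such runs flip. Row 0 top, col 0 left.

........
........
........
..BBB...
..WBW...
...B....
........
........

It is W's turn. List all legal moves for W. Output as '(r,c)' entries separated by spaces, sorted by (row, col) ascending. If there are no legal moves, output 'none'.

Answer: (2,2) (2,4) (6,2) (6,4)

Derivation:
(2,1): no bracket -> illegal
(2,2): flips 2 -> legal
(2,3): no bracket -> illegal
(2,4): flips 2 -> legal
(2,5): no bracket -> illegal
(3,1): no bracket -> illegal
(3,5): no bracket -> illegal
(4,1): no bracket -> illegal
(4,5): no bracket -> illegal
(5,2): no bracket -> illegal
(5,4): no bracket -> illegal
(6,2): flips 1 -> legal
(6,3): no bracket -> illegal
(6,4): flips 1 -> legal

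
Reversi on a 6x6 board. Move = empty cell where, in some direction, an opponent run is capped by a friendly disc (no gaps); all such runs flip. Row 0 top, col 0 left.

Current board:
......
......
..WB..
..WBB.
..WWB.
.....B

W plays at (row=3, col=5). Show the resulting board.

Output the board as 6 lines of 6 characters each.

Answer: ......
......
..WB..
..WWWW
..WWB.
.....B

Derivation:
Place W at (3,5); scan 8 dirs for brackets.
Dir NW: first cell '.' (not opp) -> no flip
Dir N: first cell '.' (not opp) -> no flip
Dir NE: edge -> no flip
Dir W: opp run (3,4) (3,3) capped by W -> flip
Dir E: edge -> no flip
Dir SW: opp run (4,4), next='.' -> no flip
Dir S: first cell '.' (not opp) -> no flip
Dir SE: edge -> no flip
All flips: (3,3) (3,4)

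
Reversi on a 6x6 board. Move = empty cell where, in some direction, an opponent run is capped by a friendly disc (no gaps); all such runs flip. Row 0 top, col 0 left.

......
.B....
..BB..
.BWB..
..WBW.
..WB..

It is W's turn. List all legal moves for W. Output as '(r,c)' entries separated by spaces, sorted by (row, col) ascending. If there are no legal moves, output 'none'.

(0,0): flips 3 -> legal
(0,1): no bracket -> illegal
(0,2): no bracket -> illegal
(1,0): no bracket -> illegal
(1,2): flips 1 -> legal
(1,3): no bracket -> illegal
(1,4): flips 1 -> legal
(2,0): flips 1 -> legal
(2,1): no bracket -> illegal
(2,4): flips 1 -> legal
(3,0): flips 1 -> legal
(3,4): flips 2 -> legal
(4,0): no bracket -> illegal
(4,1): no bracket -> illegal
(5,4): flips 2 -> legal

Answer: (0,0) (1,2) (1,4) (2,0) (2,4) (3,0) (3,4) (5,4)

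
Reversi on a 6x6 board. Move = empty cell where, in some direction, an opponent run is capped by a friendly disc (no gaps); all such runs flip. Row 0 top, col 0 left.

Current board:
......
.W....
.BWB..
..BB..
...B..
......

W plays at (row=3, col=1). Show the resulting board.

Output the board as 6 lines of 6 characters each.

Answer: ......
.W....
.WWB..
.WBB..
...B..
......

Derivation:
Place W at (3,1); scan 8 dirs for brackets.
Dir NW: first cell '.' (not opp) -> no flip
Dir N: opp run (2,1) capped by W -> flip
Dir NE: first cell 'W' (not opp) -> no flip
Dir W: first cell '.' (not opp) -> no flip
Dir E: opp run (3,2) (3,3), next='.' -> no flip
Dir SW: first cell '.' (not opp) -> no flip
Dir S: first cell '.' (not opp) -> no flip
Dir SE: first cell '.' (not opp) -> no flip
All flips: (2,1)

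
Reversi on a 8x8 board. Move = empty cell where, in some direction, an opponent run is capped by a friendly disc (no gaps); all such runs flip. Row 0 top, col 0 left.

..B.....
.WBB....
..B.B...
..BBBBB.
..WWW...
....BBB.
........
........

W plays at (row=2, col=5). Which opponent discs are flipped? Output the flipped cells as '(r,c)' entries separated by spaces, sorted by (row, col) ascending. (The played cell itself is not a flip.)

Answer: (3,4)

Derivation:
Dir NW: first cell '.' (not opp) -> no flip
Dir N: first cell '.' (not opp) -> no flip
Dir NE: first cell '.' (not opp) -> no flip
Dir W: opp run (2,4), next='.' -> no flip
Dir E: first cell '.' (not opp) -> no flip
Dir SW: opp run (3,4) capped by W -> flip
Dir S: opp run (3,5), next='.' -> no flip
Dir SE: opp run (3,6), next='.' -> no flip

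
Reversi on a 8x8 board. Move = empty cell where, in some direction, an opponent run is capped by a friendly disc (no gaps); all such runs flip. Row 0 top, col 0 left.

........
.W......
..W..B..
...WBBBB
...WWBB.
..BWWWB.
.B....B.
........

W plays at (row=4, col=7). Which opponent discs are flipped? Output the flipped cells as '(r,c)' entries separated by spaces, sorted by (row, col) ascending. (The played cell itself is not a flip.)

Dir NW: opp run (3,6) (2,5), next='.' -> no flip
Dir N: opp run (3,7), next='.' -> no flip
Dir NE: edge -> no flip
Dir W: opp run (4,6) (4,5) capped by W -> flip
Dir E: edge -> no flip
Dir SW: opp run (5,6), next='.' -> no flip
Dir S: first cell '.' (not opp) -> no flip
Dir SE: edge -> no flip

Answer: (4,5) (4,6)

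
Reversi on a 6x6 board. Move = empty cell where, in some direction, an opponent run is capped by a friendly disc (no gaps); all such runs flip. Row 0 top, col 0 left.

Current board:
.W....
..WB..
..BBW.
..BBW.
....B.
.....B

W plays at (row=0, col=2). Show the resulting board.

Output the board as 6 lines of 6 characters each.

Place W at (0,2); scan 8 dirs for brackets.
Dir NW: edge -> no flip
Dir N: edge -> no flip
Dir NE: edge -> no flip
Dir W: first cell 'W' (not opp) -> no flip
Dir E: first cell '.' (not opp) -> no flip
Dir SW: first cell '.' (not opp) -> no flip
Dir S: first cell 'W' (not opp) -> no flip
Dir SE: opp run (1,3) capped by W -> flip
All flips: (1,3)

Answer: .WW...
..WW..
..BBW.
..BBW.
....B.
.....B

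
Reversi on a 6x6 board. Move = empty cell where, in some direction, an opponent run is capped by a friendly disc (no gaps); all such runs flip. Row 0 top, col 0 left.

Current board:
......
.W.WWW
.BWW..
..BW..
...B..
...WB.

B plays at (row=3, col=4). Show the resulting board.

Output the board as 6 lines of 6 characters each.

Answer: ......
.W.WWW
.BWW..
..BBB.
...B..
...WB.

Derivation:
Place B at (3,4); scan 8 dirs for brackets.
Dir NW: opp run (2,3), next='.' -> no flip
Dir N: first cell '.' (not opp) -> no flip
Dir NE: first cell '.' (not opp) -> no flip
Dir W: opp run (3,3) capped by B -> flip
Dir E: first cell '.' (not opp) -> no flip
Dir SW: first cell 'B' (not opp) -> no flip
Dir S: first cell '.' (not opp) -> no flip
Dir SE: first cell '.' (not opp) -> no flip
All flips: (3,3)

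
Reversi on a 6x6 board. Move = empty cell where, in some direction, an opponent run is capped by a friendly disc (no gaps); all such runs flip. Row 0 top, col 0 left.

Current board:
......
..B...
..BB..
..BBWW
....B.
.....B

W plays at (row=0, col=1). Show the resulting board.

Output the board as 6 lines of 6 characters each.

Place W at (0,1); scan 8 dirs for brackets.
Dir NW: edge -> no flip
Dir N: edge -> no flip
Dir NE: edge -> no flip
Dir W: first cell '.' (not opp) -> no flip
Dir E: first cell '.' (not opp) -> no flip
Dir SW: first cell '.' (not opp) -> no flip
Dir S: first cell '.' (not opp) -> no flip
Dir SE: opp run (1,2) (2,3) capped by W -> flip
All flips: (1,2) (2,3)

Answer: .W....
..W...
..BW..
..BBWW
....B.
.....B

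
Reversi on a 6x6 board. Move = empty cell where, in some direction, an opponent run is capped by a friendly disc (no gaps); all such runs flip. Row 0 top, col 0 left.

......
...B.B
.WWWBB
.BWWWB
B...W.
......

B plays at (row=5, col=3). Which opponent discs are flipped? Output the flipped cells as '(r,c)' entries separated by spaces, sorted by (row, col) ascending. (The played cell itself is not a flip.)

Answer: (4,4)

Derivation:
Dir NW: first cell '.' (not opp) -> no flip
Dir N: first cell '.' (not opp) -> no flip
Dir NE: opp run (4,4) capped by B -> flip
Dir W: first cell '.' (not opp) -> no flip
Dir E: first cell '.' (not opp) -> no flip
Dir SW: edge -> no flip
Dir S: edge -> no flip
Dir SE: edge -> no flip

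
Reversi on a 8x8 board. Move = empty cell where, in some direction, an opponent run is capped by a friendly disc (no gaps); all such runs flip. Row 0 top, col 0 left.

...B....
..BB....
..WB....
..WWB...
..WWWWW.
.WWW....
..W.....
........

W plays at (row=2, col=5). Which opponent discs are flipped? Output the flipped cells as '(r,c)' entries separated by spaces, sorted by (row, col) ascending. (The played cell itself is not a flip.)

Dir NW: first cell '.' (not opp) -> no flip
Dir N: first cell '.' (not opp) -> no flip
Dir NE: first cell '.' (not opp) -> no flip
Dir W: first cell '.' (not opp) -> no flip
Dir E: first cell '.' (not opp) -> no flip
Dir SW: opp run (3,4) capped by W -> flip
Dir S: first cell '.' (not opp) -> no flip
Dir SE: first cell '.' (not opp) -> no flip

Answer: (3,4)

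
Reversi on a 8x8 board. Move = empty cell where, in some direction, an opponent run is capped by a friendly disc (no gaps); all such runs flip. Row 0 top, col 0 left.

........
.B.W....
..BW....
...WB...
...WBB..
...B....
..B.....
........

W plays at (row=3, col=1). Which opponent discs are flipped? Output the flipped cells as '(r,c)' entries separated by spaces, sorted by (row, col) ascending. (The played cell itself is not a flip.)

Answer: (2,2)

Derivation:
Dir NW: first cell '.' (not opp) -> no flip
Dir N: first cell '.' (not opp) -> no flip
Dir NE: opp run (2,2) capped by W -> flip
Dir W: first cell '.' (not opp) -> no flip
Dir E: first cell '.' (not opp) -> no flip
Dir SW: first cell '.' (not opp) -> no flip
Dir S: first cell '.' (not opp) -> no flip
Dir SE: first cell '.' (not opp) -> no flip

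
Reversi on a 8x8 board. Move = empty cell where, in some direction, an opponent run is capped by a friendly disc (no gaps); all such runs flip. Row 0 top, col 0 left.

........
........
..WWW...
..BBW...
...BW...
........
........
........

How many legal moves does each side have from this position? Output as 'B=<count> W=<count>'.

-- B to move --
(1,1): flips 1 -> legal
(1,2): flips 1 -> legal
(1,3): flips 1 -> legal
(1,4): flips 1 -> legal
(1,5): flips 1 -> legal
(2,1): no bracket -> illegal
(2,5): flips 1 -> legal
(3,1): no bracket -> illegal
(3,5): flips 1 -> legal
(4,5): flips 1 -> legal
(5,3): no bracket -> illegal
(5,4): no bracket -> illegal
(5,5): flips 1 -> legal
B mobility = 9
-- W to move --
(2,1): no bracket -> illegal
(3,1): flips 2 -> legal
(4,1): flips 1 -> legal
(4,2): flips 3 -> legal
(5,2): flips 1 -> legal
(5,3): flips 2 -> legal
(5,4): no bracket -> illegal
W mobility = 5

Answer: B=9 W=5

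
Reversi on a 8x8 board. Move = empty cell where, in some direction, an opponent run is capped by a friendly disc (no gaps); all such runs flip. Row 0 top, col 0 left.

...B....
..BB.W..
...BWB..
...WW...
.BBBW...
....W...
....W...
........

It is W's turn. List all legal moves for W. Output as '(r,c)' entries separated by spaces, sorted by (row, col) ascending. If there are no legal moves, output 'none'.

(0,1): flips 2 -> legal
(0,2): flips 1 -> legal
(0,4): no bracket -> illegal
(1,1): no bracket -> illegal
(1,4): no bracket -> illegal
(1,6): flips 1 -> legal
(2,1): no bracket -> illegal
(2,2): flips 1 -> legal
(2,6): flips 1 -> legal
(3,0): no bracket -> illegal
(3,1): no bracket -> illegal
(3,2): flips 1 -> legal
(3,5): flips 1 -> legal
(3,6): no bracket -> illegal
(4,0): flips 3 -> legal
(5,0): no bracket -> illegal
(5,1): flips 1 -> legal
(5,2): flips 1 -> legal
(5,3): flips 1 -> legal

Answer: (0,1) (0,2) (1,6) (2,2) (2,6) (3,2) (3,5) (4,0) (5,1) (5,2) (5,3)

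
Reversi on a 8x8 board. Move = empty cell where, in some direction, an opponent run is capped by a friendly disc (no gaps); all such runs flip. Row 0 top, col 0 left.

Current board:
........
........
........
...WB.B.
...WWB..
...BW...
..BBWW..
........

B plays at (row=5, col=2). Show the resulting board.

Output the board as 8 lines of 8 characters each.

Answer: ........
........
........
...WB.B.
...BWB..
..BBW...
..BBWW..
........

Derivation:
Place B at (5,2); scan 8 dirs for brackets.
Dir NW: first cell '.' (not opp) -> no flip
Dir N: first cell '.' (not opp) -> no flip
Dir NE: opp run (4,3) capped by B -> flip
Dir W: first cell '.' (not opp) -> no flip
Dir E: first cell 'B' (not opp) -> no flip
Dir SW: first cell '.' (not opp) -> no flip
Dir S: first cell 'B' (not opp) -> no flip
Dir SE: first cell 'B' (not opp) -> no flip
All flips: (4,3)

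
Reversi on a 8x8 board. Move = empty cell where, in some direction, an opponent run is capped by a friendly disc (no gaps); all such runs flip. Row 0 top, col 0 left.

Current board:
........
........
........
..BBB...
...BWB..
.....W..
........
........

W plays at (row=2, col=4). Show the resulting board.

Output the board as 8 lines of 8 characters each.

Answer: ........
........
....W...
..BBW...
...BWB..
.....W..
........
........

Derivation:
Place W at (2,4); scan 8 dirs for brackets.
Dir NW: first cell '.' (not opp) -> no flip
Dir N: first cell '.' (not opp) -> no flip
Dir NE: first cell '.' (not opp) -> no flip
Dir W: first cell '.' (not opp) -> no flip
Dir E: first cell '.' (not opp) -> no flip
Dir SW: opp run (3,3), next='.' -> no flip
Dir S: opp run (3,4) capped by W -> flip
Dir SE: first cell '.' (not opp) -> no flip
All flips: (3,4)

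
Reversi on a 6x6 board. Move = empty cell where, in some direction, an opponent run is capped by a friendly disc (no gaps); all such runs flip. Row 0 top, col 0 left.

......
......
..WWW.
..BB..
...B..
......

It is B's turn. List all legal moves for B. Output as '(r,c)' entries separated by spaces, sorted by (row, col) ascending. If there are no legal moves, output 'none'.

(1,1): flips 1 -> legal
(1,2): flips 1 -> legal
(1,3): flips 1 -> legal
(1,4): flips 1 -> legal
(1,5): flips 1 -> legal
(2,1): no bracket -> illegal
(2,5): no bracket -> illegal
(3,1): no bracket -> illegal
(3,4): no bracket -> illegal
(3,5): no bracket -> illegal

Answer: (1,1) (1,2) (1,3) (1,4) (1,5)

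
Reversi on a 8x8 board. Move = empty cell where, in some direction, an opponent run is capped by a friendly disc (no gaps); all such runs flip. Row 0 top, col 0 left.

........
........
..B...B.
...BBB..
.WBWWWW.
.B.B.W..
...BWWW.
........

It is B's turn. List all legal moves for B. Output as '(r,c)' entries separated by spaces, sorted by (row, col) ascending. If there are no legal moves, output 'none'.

(3,0): no bracket -> illegal
(3,1): flips 1 -> legal
(3,2): no bracket -> illegal
(3,6): no bracket -> illegal
(3,7): no bracket -> illegal
(4,0): flips 1 -> legal
(4,7): flips 4 -> legal
(5,0): no bracket -> illegal
(5,2): flips 1 -> legal
(5,4): flips 1 -> legal
(5,6): flips 1 -> legal
(5,7): flips 1 -> legal
(6,7): flips 3 -> legal
(7,3): no bracket -> illegal
(7,4): no bracket -> illegal
(7,5): flips 4 -> legal
(7,6): no bracket -> illegal
(7,7): flips 3 -> legal

Answer: (3,1) (4,0) (4,7) (5,2) (5,4) (5,6) (5,7) (6,7) (7,5) (7,7)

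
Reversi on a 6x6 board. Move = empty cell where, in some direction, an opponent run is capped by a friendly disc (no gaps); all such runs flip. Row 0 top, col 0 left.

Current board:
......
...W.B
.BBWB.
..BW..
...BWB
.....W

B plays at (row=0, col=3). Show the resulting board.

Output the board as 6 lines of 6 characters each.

Place B at (0,3); scan 8 dirs for brackets.
Dir NW: edge -> no flip
Dir N: edge -> no flip
Dir NE: edge -> no flip
Dir W: first cell '.' (not opp) -> no flip
Dir E: first cell '.' (not opp) -> no flip
Dir SW: first cell '.' (not opp) -> no flip
Dir S: opp run (1,3) (2,3) (3,3) capped by B -> flip
Dir SE: first cell '.' (not opp) -> no flip
All flips: (1,3) (2,3) (3,3)

Answer: ...B..
...B.B
.BBBB.
..BB..
...BWB
.....W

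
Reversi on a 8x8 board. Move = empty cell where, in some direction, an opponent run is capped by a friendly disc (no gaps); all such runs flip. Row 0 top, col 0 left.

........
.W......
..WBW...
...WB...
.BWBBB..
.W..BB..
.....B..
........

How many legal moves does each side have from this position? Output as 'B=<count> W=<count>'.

-- B to move --
(0,0): flips 3 -> legal
(0,1): no bracket -> illegal
(0,2): no bracket -> illegal
(1,0): no bracket -> illegal
(1,2): no bracket -> illegal
(1,3): no bracket -> illegal
(1,4): flips 1 -> legal
(1,5): no bracket -> illegal
(2,0): no bracket -> illegal
(2,1): flips 1 -> legal
(2,5): flips 1 -> legal
(3,1): no bracket -> illegal
(3,2): flips 1 -> legal
(3,5): no bracket -> illegal
(4,0): no bracket -> illegal
(5,0): no bracket -> illegal
(5,2): no bracket -> illegal
(5,3): no bracket -> illegal
(6,0): no bracket -> illegal
(6,1): flips 1 -> legal
(6,2): no bracket -> illegal
B mobility = 6
-- W to move --
(1,2): no bracket -> illegal
(1,3): flips 1 -> legal
(1,4): no bracket -> illegal
(2,5): no bracket -> illegal
(3,0): no bracket -> illegal
(3,1): flips 1 -> legal
(3,2): no bracket -> illegal
(3,5): flips 1 -> legal
(3,6): no bracket -> illegal
(4,0): flips 1 -> legal
(4,6): flips 3 -> legal
(5,0): no bracket -> illegal
(5,2): no bracket -> illegal
(5,3): flips 1 -> legal
(5,6): no bracket -> illegal
(6,3): no bracket -> illegal
(6,4): flips 3 -> legal
(6,6): flips 2 -> legal
(7,4): no bracket -> illegal
(7,5): no bracket -> illegal
(7,6): no bracket -> illegal
W mobility = 8

Answer: B=6 W=8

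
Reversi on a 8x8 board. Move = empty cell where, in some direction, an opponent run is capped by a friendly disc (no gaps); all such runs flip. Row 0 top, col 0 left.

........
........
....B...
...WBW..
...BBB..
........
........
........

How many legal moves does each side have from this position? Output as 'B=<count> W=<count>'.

-- B to move --
(2,2): flips 1 -> legal
(2,3): flips 1 -> legal
(2,5): flips 1 -> legal
(2,6): flips 1 -> legal
(3,2): flips 1 -> legal
(3,6): flips 1 -> legal
(4,2): flips 1 -> legal
(4,6): flips 1 -> legal
B mobility = 8
-- W to move --
(1,3): flips 1 -> legal
(1,4): no bracket -> illegal
(1,5): flips 1 -> legal
(2,3): no bracket -> illegal
(2,5): no bracket -> illegal
(3,2): no bracket -> illegal
(3,6): no bracket -> illegal
(4,2): no bracket -> illegal
(4,6): no bracket -> illegal
(5,2): no bracket -> illegal
(5,3): flips 2 -> legal
(5,4): no bracket -> illegal
(5,5): flips 2 -> legal
(5,6): no bracket -> illegal
W mobility = 4

Answer: B=8 W=4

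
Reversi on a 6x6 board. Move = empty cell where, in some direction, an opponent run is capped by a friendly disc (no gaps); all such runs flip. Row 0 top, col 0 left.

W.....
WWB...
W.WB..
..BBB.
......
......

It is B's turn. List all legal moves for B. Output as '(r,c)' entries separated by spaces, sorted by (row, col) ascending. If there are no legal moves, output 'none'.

Answer: (2,1)

Derivation:
(0,1): no bracket -> illegal
(0,2): no bracket -> illegal
(1,3): no bracket -> illegal
(2,1): flips 1 -> legal
(3,0): no bracket -> illegal
(3,1): no bracket -> illegal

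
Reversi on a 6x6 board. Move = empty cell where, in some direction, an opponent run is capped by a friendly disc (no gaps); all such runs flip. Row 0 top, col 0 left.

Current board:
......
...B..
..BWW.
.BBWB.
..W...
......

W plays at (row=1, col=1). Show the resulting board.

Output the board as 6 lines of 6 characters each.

Place W at (1,1); scan 8 dirs for brackets.
Dir NW: first cell '.' (not opp) -> no flip
Dir N: first cell '.' (not opp) -> no flip
Dir NE: first cell '.' (not opp) -> no flip
Dir W: first cell '.' (not opp) -> no flip
Dir E: first cell '.' (not opp) -> no flip
Dir SW: first cell '.' (not opp) -> no flip
Dir S: first cell '.' (not opp) -> no flip
Dir SE: opp run (2,2) capped by W -> flip
All flips: (2,2)

Answer: ......
.W.B..
..WWW.
.BBWB.
..W...
......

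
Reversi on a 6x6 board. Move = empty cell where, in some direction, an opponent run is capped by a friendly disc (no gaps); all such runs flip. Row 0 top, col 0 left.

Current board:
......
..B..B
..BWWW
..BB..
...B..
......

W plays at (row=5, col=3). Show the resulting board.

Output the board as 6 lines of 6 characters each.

Answer: ......
..B..B
..BWWW
..BW..
...W..
...W..

Derivation:
Place W at (5,3); scan 8 dirs for brackets.
Dir NW: first cell '.' (not opp) -> no flip
Dir N: opp run (4,3) (3,3) capped by W -> flip
Dir NE: first cell '.' (not opp) -> no flip
Dir W: first cell '.' (not opp) -> no flip
Dir E: first cell '.' (not opp) -> no flip
Dir SW: edge -> no flip
Dir S: edge -> no flip
Dir SE: edge -> no flip
All flips: (3,3) (4,3)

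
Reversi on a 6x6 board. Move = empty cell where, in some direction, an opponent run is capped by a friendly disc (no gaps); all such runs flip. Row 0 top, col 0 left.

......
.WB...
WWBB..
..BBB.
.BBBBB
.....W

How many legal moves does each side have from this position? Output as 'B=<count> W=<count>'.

-- B to move --
(0,0): flips 1 -> legal
(0,1): no bracket -> illegal
(0,2): no bracket -> illegal
(1,0): flips 2 -> legal
(3,0): flips 1 -> legal
(3,1): no bracket -> illegal
(5,4): no bracket -> illegal
B mobility = 3
-- W to move --
(0,1): no bracket -> illegal
(0,2): no bracket -> illegal
(0,3): flips 1 -> legal
(1,3): flips 1 -> legal
(1,4): no bracket -> illegal
(2,4): flips 2 -> legal
(2,5): no bracket -> illegal
(3,0): no bracket -> illegal
(3,1): no bracket -> illegal
(3,5): flips 1 -> legal
(4,0): no bracket -> illegal
(5,0): no bracket -> illegal
(5,1): no bracket -> illegal
(5,2): no bracket -> illegal
(5,3): no bracket -> illegal
(5,4): flips 2 -> legal
W mobility = 5

Answer: B=3 W=5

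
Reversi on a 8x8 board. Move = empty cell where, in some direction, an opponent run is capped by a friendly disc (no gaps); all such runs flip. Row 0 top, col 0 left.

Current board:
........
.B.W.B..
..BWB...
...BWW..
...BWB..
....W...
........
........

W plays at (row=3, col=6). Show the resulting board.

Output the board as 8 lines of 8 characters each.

Answer: ........
.B.W.B..
..BWB...
...BWWW.
...BWW..
....W...
........
........

Derivation:
Place W at (3,6); scan 8 dirs for brackets.
Dir NW: first cell '.' (not opp) -> no flip
Dir N: first cell '.' (not opp) -> no flip
Dir NE: first cell '.' (not opp) -> no flip
Dir W: first cell 'W' (not opp) -> no flip
Dir E: first cell '.' (not opp) -> no flip
Dir SW: opp run (4,5) capped by W -> flip
Dir S: first cell '.' (not opp) -> no flip
Dir SE: first cell '.' (not opp) -> no flip
All flips: (4,5)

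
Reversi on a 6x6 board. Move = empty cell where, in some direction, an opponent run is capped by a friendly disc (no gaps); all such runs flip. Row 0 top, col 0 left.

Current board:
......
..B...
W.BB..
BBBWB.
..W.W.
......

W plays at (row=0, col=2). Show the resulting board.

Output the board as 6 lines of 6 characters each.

Answer: ..W...
..W...
W.WB..
BBWWB.
..W.W.
......

Derivation:
Place W at (0,2); scan 8 dirs for brackets.
Dir NW: edge -> no flip
Dir N: edge -> no flip
Dir NE: edge -> no flip
Dir W: first cell '.' (not opp) -> no flip
Dir E: first cell '.' (not opp) -> no flip
Dir SW: first cell '.' (not opp) -> no flip
Dir S: opp run (1,2) (2,2) (3,2) capped by W -> flip
Dir SE: first cell '.' (not opp) -> no flip
All flips: (1,2) (2,2) (3,2)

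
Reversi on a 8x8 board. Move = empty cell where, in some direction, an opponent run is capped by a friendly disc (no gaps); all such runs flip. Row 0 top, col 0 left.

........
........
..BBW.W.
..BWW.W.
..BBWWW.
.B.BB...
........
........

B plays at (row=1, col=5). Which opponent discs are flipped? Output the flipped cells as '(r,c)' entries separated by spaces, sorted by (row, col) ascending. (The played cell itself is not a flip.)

Answer: (2,4) (3,3)

Derivation:
Dir NW: first cell '.' (not opp) -> no flip
Dir N: first cell '.' (not opp) -> no flip
Dir NE: first cell '.' (not opp) -> no flip
Dir W: first cell '.' (not opp) -> no flip
Dir E: first cell '.' (not opp) -> no flip
Dir SW: opp run (2,4) (3,3) capped by B -> flip
Dir S: first cell '.' (not opp) -> no flip
Dir SE: opp run (2,6), next='.' -> no flip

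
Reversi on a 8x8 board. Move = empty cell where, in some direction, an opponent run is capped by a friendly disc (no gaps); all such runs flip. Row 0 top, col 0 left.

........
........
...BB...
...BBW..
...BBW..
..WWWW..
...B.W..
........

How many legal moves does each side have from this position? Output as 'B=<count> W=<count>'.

Answer: B=10 W=10

Derivation:
-- B to move --
(2,5): no bracket -> illegal
(2,6): flips 1 -> legal
(3,6): flips 3 -> legal
(4,1): flips 1 -> legal
(4,2): no bracket -> illegal
(4,6): flips 2 -> legal
(5,1): no bracket -> illegal
(5,6): flips 1 -> legal
(6,1): flips 1 -> legal
(6,2): flips 1 -> legal
(6,4): flips 1 -> legal
(6,6): flips 1 -> legal
(7,4): no bracket -> illegal
(7,5): no bracket -> illegal
(7,6): flips 2 -> legal
B mobility = 10
-- W to move --
(1,2): flips 2 -> legal
(1,3): flips 4 -> legal
(1,4): flips 3 -> legal
(1,5): no bracket -> illegal
(2,2): flips 2 -> legal
(2,5): flips 2 -> legal
(3,2): flips 3 -> legal
(4,2): flips 2 -> legal
(6,2): no bracket -> illegal
(6,4): no bracket -> illegal
(7,2): flips 1 -> legal
(7,3): flips 1 -> legal
(7,4): flips 1 -> legal
W mobility = 10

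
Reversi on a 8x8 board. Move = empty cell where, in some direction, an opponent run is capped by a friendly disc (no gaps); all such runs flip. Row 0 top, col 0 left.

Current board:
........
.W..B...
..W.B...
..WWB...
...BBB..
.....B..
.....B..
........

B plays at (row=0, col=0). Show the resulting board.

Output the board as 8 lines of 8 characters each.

Answer: B.......
.B..B...
..B.B...
..WBB...
...BBB..
.....B..
.....B..
........

Derivation:
Place B at (0,0); scan 8 dirs for brackets.
Dir NW: edge -> no flip
Dir N: edge -> no flip
Dir NE: edge -> no flip
Dir W: edge -> no flip
Dir E: first cell '.' (not opp) -> no flip
Dir SW: edge -> no flip
Dir S: first cell '.' (not opp) -> no flip
Dir SE: opp run (1,1) (2,2) (3,3) capped by B -> flip
All flips: (1,1) (2,2) (3,3)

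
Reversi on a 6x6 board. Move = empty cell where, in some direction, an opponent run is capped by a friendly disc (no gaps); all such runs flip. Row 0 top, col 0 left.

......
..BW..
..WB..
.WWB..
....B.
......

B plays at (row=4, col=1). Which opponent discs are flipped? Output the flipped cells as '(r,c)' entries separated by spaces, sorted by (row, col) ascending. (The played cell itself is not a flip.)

Dir NW: first cell '.' (not opp) -> no flip
Dir N: opp run (3,1), next='.' -> no flip
Dir NE: opp run (3,2) capped by B -> flip
Dir W: first cell '.' (not opp) -> no flip
Dir E: first cell '.' (not opp) -> no flip
Dir SW: first cell '.' (not opp) -> no flip
Dir S: first cell '.' (not opp) -> no flip
Dir SE: first cell '.' (not opp) -> no flip

Answer: (3,2)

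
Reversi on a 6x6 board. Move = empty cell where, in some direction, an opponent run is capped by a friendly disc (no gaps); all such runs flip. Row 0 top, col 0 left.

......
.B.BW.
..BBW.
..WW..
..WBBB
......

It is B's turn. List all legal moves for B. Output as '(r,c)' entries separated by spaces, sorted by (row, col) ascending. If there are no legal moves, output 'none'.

(0,3): no bracket -> illegal
(0,4): no bracket -> illegal
(0,5): flips 1 -> legal
(1,5): flips 1 -> legal
(2,1): flips 1 -> legal
(2,5): flips 1 -> legal
(3,1): no bracket -> illegal
(3,4): no bracket -> illegal
(3,5): flips 1 -> legal
(4,1): flips 2 -> legal
(5,1): no bracket -> illegal
(5,2): flips 2 -> legal
(5,3): no bracket -> illegal

Answer: (0,5) (1,5) (2,1) (2,5) (3,5) (4,1) (5,2)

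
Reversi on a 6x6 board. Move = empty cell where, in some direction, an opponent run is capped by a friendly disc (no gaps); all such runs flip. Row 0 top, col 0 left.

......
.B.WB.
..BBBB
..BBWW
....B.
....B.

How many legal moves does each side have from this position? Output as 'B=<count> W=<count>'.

-- B to move --
(0,2): flips 1 -> legal
(0,3): flips 1 -> legal
(0,4): flips 1 -> legal
(1,2): flips 1 -> legal
(4,3): flips 1 -> legal
(4,5): flips 2 -> legal
B mobility = 6
-- W to move --
(0,0): no bracket -> illegal
(0,1): no bracket -> illegal
(0,2): no bracket -> illegal
(0,3): no bracket -> illegal
(0,4): flips 2 -> legal
(0,5): no bracket -> illegal
(1,0): no bracket -> illegal
(1,2): flips 1 -> legal
(1,5): flips 2 -> legal
(2,0): no bracket -> illegal
(2,1): no bracket -> illegal
(3,1): flips 3 -> legal
(4,1): no bracket -> illegal
(4,2): no bracket -> illegal
(4,3): flips 2 -> legal
(4,5): no bracket -> illegal
(5,3): flips 1 -> legal
(5,5): no bracket -> illegal
W mobility = 6

Answer: B=6 W=6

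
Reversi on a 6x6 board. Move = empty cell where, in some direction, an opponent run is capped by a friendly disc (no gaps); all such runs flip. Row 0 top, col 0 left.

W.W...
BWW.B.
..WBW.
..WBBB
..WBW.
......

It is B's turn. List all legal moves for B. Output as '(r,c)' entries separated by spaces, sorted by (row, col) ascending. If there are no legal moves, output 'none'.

Answer: (0,1) (1,3) (1,5) (2,1) (2,5) (3,1) (4,1) (4,5) (5,1) (5,3) (5,4) (5,5)

Derivation:
(0,1): flips 1 -> legal
(0,3): no bracket -> illegal
(1,3): flips 3 -> legal
(1,5): flips 1 -> legal
(2,0): no bracket -> illegal
(2,1): flips 2 -> legal
(2,5): flips 1 -> legal
(3,1): flips 1 -> legal
(4,1): flips 2 -> legal
(4,5): flips 1 -> legal
(5,1): flips 1 -> legal
(5,2): no bracket -> illegal
(5,3): flips 1 -> legal
(5,4): flips 1 -> legal
(5,5): flips 1 -> legal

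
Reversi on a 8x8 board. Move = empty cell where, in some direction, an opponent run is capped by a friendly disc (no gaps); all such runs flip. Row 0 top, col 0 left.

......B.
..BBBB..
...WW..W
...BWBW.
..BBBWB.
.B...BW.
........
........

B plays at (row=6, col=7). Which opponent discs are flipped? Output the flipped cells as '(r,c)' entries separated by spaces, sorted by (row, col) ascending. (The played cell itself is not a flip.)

Dir NW: opp run (5,6) (4,5) (3,4) (2,3) capped by B -> flip
Dir N: first cell '.' (not opp) -> no flip
Dir NE: edge -> no flip
Dir W: first cell '.' (not opp) -> no flip
Dir E: edge -> no flip
Dir SW: first cell '.' (not opp) -> no flip
Dir S: first cell '.' (not opp) -> no flip
Dir SE: edge -> no flip

Answer: (2,3) (3,4) (4,5) (5,6)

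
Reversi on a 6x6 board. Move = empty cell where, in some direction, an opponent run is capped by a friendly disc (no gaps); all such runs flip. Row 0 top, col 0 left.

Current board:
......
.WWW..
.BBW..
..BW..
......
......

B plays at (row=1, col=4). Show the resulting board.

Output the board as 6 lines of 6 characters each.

Place B at (1,4); scan 8 dirs for brackets.
Dir NW: first cell '.' (not opp) -> no flip
Dir N: first cell '.' (not opp) -> no flip
Dir NE: first cell '.' (not opp) -> no flip
Dir W: opp run (1,3) (1,2) (1,1), next='.' -> no flip
Dir E: first cell '.' (not opp) -> no flip
Dir SW: opp run (2,3) capped by B -> flip
Dir S: first cell '.' (not opp) -> no flip
Dir SE: first cell '.' (not opp) -> no flip
All flips: (2,3)

Answer: ......
.WWWB.
.BBB..
..BW..
......
......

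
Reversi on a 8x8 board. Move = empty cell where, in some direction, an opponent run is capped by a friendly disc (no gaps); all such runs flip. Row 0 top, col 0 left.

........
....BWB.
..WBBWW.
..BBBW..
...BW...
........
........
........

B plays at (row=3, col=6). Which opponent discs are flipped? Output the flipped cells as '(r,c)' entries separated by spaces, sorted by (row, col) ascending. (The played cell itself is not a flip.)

Dir NW: opp run (2,5) capped by B -> flip
Dir N: opp run (2,6) capped by B -> flip
Dir NE: first cell '.' (not opp) -> no flip
Dir W: opp run (3,5) capped by B -> flip
Dir E: first cell '.' (not opp) -> no flip
Dir SW: first cell '.' (not opp) -> no flip
Dir S: first cell '.' (not opp) -> no flip
Dir SE: first cell '.' (not opp) -> no flip

Answer: (2,5) (2,6) (3,5)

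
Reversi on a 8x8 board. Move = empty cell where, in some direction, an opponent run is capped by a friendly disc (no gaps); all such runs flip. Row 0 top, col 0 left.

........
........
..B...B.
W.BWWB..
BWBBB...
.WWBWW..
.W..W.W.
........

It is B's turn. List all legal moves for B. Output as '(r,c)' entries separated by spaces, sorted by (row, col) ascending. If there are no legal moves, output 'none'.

(2,0): flips 1 -> legal
(2,1): no bracket -> illegal
(2,3): flips 1 -> legal
(2,4): flips 2 -> legal
(2,5): flips 1 -> legal
(3,1): no bracket -> illegal
(4,5): no bracket -> illegal
(4,6): no bracket -> illegal
(5,0): flips 3 -> legal
(5,6): flips 2 -> legal
(5,7): no bracket -> illegal
(6,0): flips 1 -> legal
(6,2): flips 2 -> legal
(6,3): no bracket -> illegal
(6,5): flips 1 -> legal
(6,7): no bracket -> illegal
(7,0): flips 2 -> legal
(7,1): no bracket -> illegal
(7,2): no bracket -> illegal
(7,3): no bracket -> illegal
(7,4): flips 2 -> legal
(7,5): flips 1 -> legal
(7,6): no bracket -> illegal
(7,7): flips 2 -> legal

Answer: (2,0) (2,3) (2,4) (2,5) (5,0) (5,6) (6,0) (6,2) (6,5) (7,0) (7,4) (7,5) (7,7)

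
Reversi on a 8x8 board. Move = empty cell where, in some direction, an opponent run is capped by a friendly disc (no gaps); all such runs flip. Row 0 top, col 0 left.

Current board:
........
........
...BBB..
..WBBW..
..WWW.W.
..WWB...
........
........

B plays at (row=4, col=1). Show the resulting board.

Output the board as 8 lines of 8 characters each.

Place B at (4,1); scan 8 dirs for brackets.
Dir NW: first cell '.' (not opp) -> no flip
Dir N: first cell '.' (not opp) -> no flip
Dir NE: opp run (3,2) capped by B -> flip
Dir W: first cell '.' (not opp) -> no flip
Dir E: opp run (4,2) (4,3) (4,4), next='.' -> no flip
Dir SW: first cell '.' (not opp) -> no flip
Dir S: first cell '.' (not opp) -> no flip
Dir SE: opp run (5,2), next='.' -> no flip
All flips: (3,2)

Answer: ........
........
...BBB..
..BBBW..
.BWWW.W.
..WWB...
........
........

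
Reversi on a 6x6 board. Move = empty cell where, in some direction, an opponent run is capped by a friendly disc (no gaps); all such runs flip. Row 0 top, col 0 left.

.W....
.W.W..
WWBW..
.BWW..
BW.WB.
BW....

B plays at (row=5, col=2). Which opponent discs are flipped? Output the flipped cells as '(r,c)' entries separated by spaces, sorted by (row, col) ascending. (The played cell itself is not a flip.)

Dir NW: opp run (4,1), next='.' -> no flip
Dir N: first cell '.' (not opp) -> no flip
Dir NE: opp run (4,3), next='.' -> no flip
Dir W: opp run (5,1) capped by B -> flip
Dir E: first cell '.' (not opp) -> no flip
Dir SW: edge -> no flip
Dir S: edge -> no flip
Dir SE: edge -> no flip

Answer: (5,1)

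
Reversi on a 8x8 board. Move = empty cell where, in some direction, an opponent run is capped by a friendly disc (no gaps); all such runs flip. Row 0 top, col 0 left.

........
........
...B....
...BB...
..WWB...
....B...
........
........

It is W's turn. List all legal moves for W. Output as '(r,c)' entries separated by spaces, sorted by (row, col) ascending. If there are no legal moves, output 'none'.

(1,2): no bracket -> illegal
(1,3): flips 2 -> legal
(1,4): no bracket -> illegal
(2,2): no bracket -> illegal
(2,4): flips 1 -> legal
(2,5): flips 1 -> legal
(3,2): no bracket -> illegal
(3,5): no bracket -> illegal
(4,5): flips 1 -> legal
(5,3): no bracket -> illegal
(5,5): no bracket -> illegal
(6,3): no bracket -> illegal
(6,4): no bracket -> illegal
(6,5): flips 1 -> legal

Answer: (1,3) (2,4) (2,5) (4,5) (6,5)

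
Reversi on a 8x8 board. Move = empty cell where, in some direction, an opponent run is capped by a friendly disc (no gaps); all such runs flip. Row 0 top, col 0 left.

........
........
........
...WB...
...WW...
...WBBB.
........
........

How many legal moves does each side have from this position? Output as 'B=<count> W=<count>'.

-- B to move --
(2,2): flips 2 -> legal
(2,3): no bracket -> illegal
(2,4): no bracket -> illegal
(3,2): flips 2 -> legal
(3,5): no bracket -> illegal
(4,2): no bracket -> illegal
(4,5): no bracket -> illegal
(5,2): flips 2 -> legal
(6,2): no bracket -> illegal
(6,3): no bracket -> illegal
(6,4): no bracket -> illegal
B mobility = 3
-- W to move --
(2,3): no bracket -> illegal
(2,4): flips 1 -> legal
(2,5): flips 1 -> legal
(3,5): flips 1 -> legal
(4,5): no bracket -> illegal
(4,6): no bracket -> illegal
(4,7): no bracket -> illegal
(5,7): flips 3 -> legal
(6,3): no bracket -> illegal
(6,4): flips 1 -> legal
(6,5): flips 1 -> legal
(6,6): flips 1 -> legal
(6,7): no bracket -> illegal
W mobility = 7

Answer: B=3 W=7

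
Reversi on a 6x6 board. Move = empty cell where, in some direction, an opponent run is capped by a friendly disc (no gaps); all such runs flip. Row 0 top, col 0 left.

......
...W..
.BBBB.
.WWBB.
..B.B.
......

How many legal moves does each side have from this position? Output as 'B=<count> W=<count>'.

-- B to move --
(0,2): flips 1 -> legal
(0,3): flips 1 -> legal
(0,4): flips 1 -> legal
(1,2): no bracket -> illegal
(1,4): no bracket -> illegal
(2,0): flips 1 -> legal
(3,0): flips 2 -> legal
(4,0): flips 1 -> legal
(4,1): flips 2 -> legal
(4,3): flips 1 -> legal
B mobility = 8
-- W to move --
(1,0): flips 1 -> legal
(1,1): flips 1 -> legal
(1,2): flips 1 -> legal
(1,4): flips 1 -> legal
(1,5): no bracket -> illegal
(2,0): no bracket -> illegal
(2,5): no bracket -> illegal
(3,0): no bracket -> illegal
(3,5): flips 3 -> legal
(4,1): no bracket -> illegal
(4,3): flips 2 -> legal
(4,5): no bracket -> illegal
(5,1): no bracket -> illegal
(5,2): flips 1 -> legal
(5,3): flips 1 -> legal
(5,4): no bracket -> illegal
(5,5): no bracket -> illegal
W mobility = 8

Answer: B=8 W=8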